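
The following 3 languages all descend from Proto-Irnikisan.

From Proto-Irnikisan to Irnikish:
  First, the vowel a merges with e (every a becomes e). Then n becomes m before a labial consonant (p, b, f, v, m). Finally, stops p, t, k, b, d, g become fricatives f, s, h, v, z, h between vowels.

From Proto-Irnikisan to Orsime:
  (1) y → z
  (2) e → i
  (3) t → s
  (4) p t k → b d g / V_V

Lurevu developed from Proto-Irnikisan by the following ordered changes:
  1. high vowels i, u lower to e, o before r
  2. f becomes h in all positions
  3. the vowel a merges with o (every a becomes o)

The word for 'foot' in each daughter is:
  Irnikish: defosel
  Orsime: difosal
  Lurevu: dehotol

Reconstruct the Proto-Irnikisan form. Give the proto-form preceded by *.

Position 3: Irnikish has f, Orsime has f, Lurevu has h. Orsime preserves f here (none of its changes turn any other segment into f), so the proto-segment is *f.
Position 5: Irnikish has s, Orsime has s, Lurevu has t. Lurevu preserves t here (none of its changes turn any other segment into t), so the proto-segment is *t.
Position 2: Irnikish has e, Orsime has i, Lurevu has e. Taking the neighbouring segments as reconstructed: Irnikish e could go back to *a or *e; Orsime i could go back to *e or *i; Lurevu e can only go back to *e — the one source consistent with every daughter is *e.
Verify the candidate proto-form against each daughter:
Irnikish: *defotal
  defotal → defotel   [vowel merger]
  defotel (rule 2 does not apply)
  defotel → defosel   [intervocalic lenition]
  giving Irnikish defosel.
Orsime: *defotal
  defotal (rule 1 does not apply)
  defotal → difotal   [vowel merger]
  difotal → difosal   [unconditioned shift]
  difosal (rule 4 does not apply)
  giving Orsime difosal.
Lurevu: *defotal
  defotal (rule 1 does not apply)
  defotal → dehotal   [unconditioned shift]
  dehotal → dehotol   [vowel merger]
  giving Lurevu dehotol.
*defotal is the unique common source.

*defotal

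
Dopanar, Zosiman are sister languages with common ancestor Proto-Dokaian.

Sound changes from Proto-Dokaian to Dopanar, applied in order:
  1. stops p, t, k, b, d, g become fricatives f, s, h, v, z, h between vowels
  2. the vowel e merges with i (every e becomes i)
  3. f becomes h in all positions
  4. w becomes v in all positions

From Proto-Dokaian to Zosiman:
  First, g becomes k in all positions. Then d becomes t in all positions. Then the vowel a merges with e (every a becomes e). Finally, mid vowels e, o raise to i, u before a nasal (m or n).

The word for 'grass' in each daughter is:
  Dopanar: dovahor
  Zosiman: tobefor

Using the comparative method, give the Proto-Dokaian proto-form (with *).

*dobafor

Position 3: Dopanar has v, Zosiman has b. Zosiman preserves b here (none of its changes turn any other segment into b), so the proto-segment is *b.
Position 4: Dopanar has a, Zosiman has e. Dopanar preserves a here (none of its changes turn any other segment into a), so the proto-segment is *a.
Position 1: Dopanar has d, Zosiman has t. Dopanar preserves d here (none of its changes turn any other segment into d), so the proto-segment is *d.
This points to *dobafor. Verify forward in each daughter:
Dopanar: start from *dobafor.
  rule 1 (intervocalic lenition): dobafor → dovafor
  rule 2: no change — dovafor
  rule 3 (unconditioned shift): dovafor → dovahor
  rule 4: no change — dovahor
  ⇒ Dopanar dovahor
Zosiman: *dobafor
  dobafor (rule 1 does not apply)
  dobafor → tobafor   [unconditioned shift]
  tobafor → tobefor   [vowel merger]
  tobefor (rule 4 does not apply)
  giving Zosiman tobefor.
No other proto-form is consistent with every reflex, so the reconstruction is *dobafor.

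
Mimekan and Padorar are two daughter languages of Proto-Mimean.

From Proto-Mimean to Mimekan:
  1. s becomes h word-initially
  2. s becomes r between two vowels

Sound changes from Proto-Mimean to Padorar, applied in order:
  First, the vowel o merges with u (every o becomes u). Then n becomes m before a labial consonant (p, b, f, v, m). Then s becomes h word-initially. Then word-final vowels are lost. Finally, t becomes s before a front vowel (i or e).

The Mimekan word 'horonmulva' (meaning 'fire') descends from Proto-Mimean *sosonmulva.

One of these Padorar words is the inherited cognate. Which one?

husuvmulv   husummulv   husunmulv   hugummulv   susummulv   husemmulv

Padorar: *sosonmulva > susunmulva > susummulva > husummulva > husummulv  (by vowel merger, nasal place assimilation, debuccalisation, apocope)

husummulv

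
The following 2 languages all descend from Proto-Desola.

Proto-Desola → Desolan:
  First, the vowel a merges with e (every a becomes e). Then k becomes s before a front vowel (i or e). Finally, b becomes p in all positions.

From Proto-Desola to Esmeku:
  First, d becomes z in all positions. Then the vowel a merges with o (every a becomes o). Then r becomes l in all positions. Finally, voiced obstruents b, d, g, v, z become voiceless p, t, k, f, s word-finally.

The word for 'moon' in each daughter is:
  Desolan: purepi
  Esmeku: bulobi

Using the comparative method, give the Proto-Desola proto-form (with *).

Position 5: Desolan has p, Esmeku has b. Esmeku preserves b here (none of its changes turn any other segment into b), so the proto-segment is *b.
Position 3: Desolan has r, Esmeku has l. Desolan preserves r here (none of its changes turn any other segment into r), so the proto-segment is *r.
Position 1: Desolan has p, Esmeku has b. Esmeku preserves b here (none of its changes turn any other segment into b), so the proto-segment is *b.
Continuing position by position gives *burabi; check it forward:
Desolan: start from *burabi.
  rule 1 (vowel merger): burabi → burebi
  rule 2: no change — burebi
  rule 3 (unconditioned shift): burebi → purepi
  ⇒ Desolan purepi
Esmeku: start from *burabi.
  rule 1: no change — burabi
  rule 2 (vowel merger): burabi → burobi
  rule 3 (unconditioned shift): burobi → bulobi
  rule 4: no change — bulobi
  ⇒ Esmeku bulobi
No other proto-form is consistent with every reflex, so the reconstruction is *burabi.

*burabi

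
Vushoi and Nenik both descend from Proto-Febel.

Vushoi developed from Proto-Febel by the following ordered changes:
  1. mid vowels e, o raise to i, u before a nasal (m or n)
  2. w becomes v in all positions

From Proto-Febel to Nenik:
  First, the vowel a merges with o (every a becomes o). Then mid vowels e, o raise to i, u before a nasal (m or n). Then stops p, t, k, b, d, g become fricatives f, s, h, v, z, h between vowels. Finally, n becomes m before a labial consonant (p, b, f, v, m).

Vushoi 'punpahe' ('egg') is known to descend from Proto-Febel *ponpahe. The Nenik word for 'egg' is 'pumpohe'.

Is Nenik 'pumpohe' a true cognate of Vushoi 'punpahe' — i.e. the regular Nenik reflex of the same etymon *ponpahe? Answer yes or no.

yes

Derive the expected Nenik reflex of *ponpahe:
Nenik: *ponpahe
  ponpahe → ponpohe   [vowel merger]
  ponpohe → punpohe   [pre-nasal raising]
  punpohe (rule 3 does not apply)
  punpohe → pumpohe   [nasal place assimilation]
  giving Nenik pumpohe.
Nenik 'pumpohe' matches the regular reflex exactly, so the pair is cognate.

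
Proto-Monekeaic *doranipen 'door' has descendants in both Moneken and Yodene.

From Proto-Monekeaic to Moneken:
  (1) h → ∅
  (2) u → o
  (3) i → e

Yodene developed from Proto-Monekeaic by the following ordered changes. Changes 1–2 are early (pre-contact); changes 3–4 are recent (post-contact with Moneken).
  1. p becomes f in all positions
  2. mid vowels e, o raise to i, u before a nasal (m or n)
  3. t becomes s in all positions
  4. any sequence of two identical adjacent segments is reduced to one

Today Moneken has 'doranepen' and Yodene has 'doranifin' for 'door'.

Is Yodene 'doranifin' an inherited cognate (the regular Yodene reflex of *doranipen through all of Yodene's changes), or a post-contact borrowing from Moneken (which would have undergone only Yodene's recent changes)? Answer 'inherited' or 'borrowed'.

inherited

If inherited, *doranipen would pass through all of Yodene's changes:
Yodene: *doranipen
  doranipen → doranifen   [unconditioned shift]
  doranifen → doranifin   [pre-nasal raising]
  doranifin (rule 3 does not apply)
  doranifin (rule 4 does not apply)
  giving Yodene doranifin.
If borrowed from Moneken 'doranepen' after the early changes, it would undergo only the recent ones:
  rule 3 (unconditioned shift): no change (doranepen)
  rule 4 (degemination): no change (doranepen)
  ⇒ as a loan: doranepen
Yodene 'doranifin' matches the inherited outcome exactly, so it is an inherited cognate, not a loan.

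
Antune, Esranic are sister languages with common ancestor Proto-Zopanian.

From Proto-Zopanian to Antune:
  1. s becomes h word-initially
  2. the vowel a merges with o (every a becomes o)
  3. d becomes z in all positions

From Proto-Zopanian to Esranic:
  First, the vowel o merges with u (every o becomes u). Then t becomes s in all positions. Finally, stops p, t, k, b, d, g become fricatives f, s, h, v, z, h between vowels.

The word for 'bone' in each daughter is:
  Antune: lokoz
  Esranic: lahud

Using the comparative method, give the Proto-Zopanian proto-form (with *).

*lakod

Position 2: Antune has o, Esranic has a. Esranic preserves a here (none of its changes turn any other segment into a), so the proto-segment is *a.
Position 5: Antune has z, Esranic has d. Esranic preserves d here (none of its changes turn any other segment into d), so the proto-segment is *d.
Position 4: Antune has o, Esranic has u. Taking the neighbouring segments as reconstructed: Antune o could go back to *a or *o; Esranic u could go back to *o or *u — the one source consistent with every daughter is *o.
Verify the candidate proto-form against each daughter:
Antune: *lakod > lokod > lokoz  (by vowel merger, unconditioned shift)
Esranic: start from *lakod.
  rule 1 (vowel merger): lakod → lakud
  rule 2: no change — lakud
  rule 3 (intervocalic lenition): lakud → lahud
  ⇒ Esranic lahud
Only *lakod yields all of Antune lokoz, Esranic lahud.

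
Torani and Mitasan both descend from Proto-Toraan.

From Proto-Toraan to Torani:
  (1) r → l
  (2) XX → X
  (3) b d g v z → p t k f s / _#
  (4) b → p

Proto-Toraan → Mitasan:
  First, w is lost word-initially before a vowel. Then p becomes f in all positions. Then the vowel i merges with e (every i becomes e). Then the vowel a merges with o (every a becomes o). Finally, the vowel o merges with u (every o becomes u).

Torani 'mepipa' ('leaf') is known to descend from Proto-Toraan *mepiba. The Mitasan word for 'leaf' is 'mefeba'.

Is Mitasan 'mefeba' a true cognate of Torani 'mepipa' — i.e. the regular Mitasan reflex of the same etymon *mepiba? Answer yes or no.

Derive the expected Mitasan reflex of *mepiba:
Mitasan: *mepiba
  mepiba (rule 1 does not apply)
  mepiba → mefiba   [unconditioned shift]
  mefiba → mefeba   [vowel merger]
  mefeba → mefebo   [vowel merger]
  mefebo → mefebu   [vowel merger]
  giving Mitasan mefebu.
The regular Mitasan reflex would be 'mefebu', but the attested form is 'mefeba'. The correspondence is irregular, so they are not cognates (the Mitasan form has a different source).

no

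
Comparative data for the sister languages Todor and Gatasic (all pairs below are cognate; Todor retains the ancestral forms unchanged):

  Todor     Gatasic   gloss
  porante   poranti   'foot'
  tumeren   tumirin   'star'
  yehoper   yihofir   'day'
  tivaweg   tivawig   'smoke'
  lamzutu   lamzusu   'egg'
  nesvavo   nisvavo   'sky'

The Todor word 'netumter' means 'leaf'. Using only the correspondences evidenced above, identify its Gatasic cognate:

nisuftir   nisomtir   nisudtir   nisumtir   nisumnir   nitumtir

yehoper ~ yihofir, tivaweg ~ tivawig — Todor e corresponds to Gatasic i after a consonant, before a consonant other than r, m, n, p, b, f, v.
lamzutu ~ lamzusu — Todor t corresponds to Gatasic s between vowels (before a back vowel).
tumeren ~ tumirin, yehoper ~ yihofir — Todor e corresponds to Gatasic i after a consonant, before r.
Applying these to Todor 'netumter':
  netumter → nitumter   (e→i after a consonant, before a consonant other than r, m, n, p, b, f, v)
  nitumter → nisumter   (t→s between vowels (before a back vowel))
  nisumter → nisumtir   (e→i after a consonant, before r)
So the Gatasic cognate is 'nisumtir'.

nisumtir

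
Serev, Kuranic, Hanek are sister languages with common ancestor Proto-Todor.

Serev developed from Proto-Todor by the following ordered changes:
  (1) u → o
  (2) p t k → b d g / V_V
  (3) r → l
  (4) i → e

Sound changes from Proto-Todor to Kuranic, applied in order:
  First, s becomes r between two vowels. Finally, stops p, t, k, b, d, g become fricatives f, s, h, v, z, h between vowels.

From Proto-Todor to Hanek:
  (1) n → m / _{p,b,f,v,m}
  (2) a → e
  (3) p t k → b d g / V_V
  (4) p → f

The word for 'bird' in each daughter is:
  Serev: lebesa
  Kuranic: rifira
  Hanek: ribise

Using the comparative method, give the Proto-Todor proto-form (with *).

*ripisa

Position 4: Serev has e, Kuranic has i, Hanek has i. Kuranic preserves i here (none of its changes turn any other segment into i), so the proto-segment is *i.
Position 2: Serev has e, Kuranic has i, Hanek has i. Kuranic preserves i here (none of its changes turn any other segment into i), so the proto-segment is *i.
Verify the candidate proto-form against each daughter:
Serev: *ripisa > ribisa > libisa > lebesa  (by intervocalic voicing, unconditioned shift, vowel merger)
Kuranic: *ripisa
  ripisa → ripira   [rhotacism]
  ripira → rifira   [intervocalic lenition]
  giving Kuranic rifira.
Hanek: *ripisa > ripise > ribise  (by vowel merger, intervocalic voicing)
*ripisa is the unique common source.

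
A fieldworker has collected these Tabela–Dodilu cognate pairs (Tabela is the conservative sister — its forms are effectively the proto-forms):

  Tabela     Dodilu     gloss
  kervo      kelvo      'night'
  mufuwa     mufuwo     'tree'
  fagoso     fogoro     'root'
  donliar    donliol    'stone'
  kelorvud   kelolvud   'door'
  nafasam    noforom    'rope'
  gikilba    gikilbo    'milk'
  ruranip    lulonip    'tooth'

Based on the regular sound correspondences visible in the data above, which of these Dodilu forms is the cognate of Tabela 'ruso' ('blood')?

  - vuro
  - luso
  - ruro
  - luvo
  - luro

luro

ruranip ~ lulonip — Tabela r corresponds to Dodilu l word-initially before a back vowel.
fagoso ~ fogoro — Tabela s corresponds to Dodilu r between vowels (before a back vowel).
Applying these to Tabela 'ruso':
  ruso → luso   (r→l word-initially before a back vowel)
  luso → luro   (s→r between vowels (before a back vowel))
So the Dodilu cognate is 'luro'.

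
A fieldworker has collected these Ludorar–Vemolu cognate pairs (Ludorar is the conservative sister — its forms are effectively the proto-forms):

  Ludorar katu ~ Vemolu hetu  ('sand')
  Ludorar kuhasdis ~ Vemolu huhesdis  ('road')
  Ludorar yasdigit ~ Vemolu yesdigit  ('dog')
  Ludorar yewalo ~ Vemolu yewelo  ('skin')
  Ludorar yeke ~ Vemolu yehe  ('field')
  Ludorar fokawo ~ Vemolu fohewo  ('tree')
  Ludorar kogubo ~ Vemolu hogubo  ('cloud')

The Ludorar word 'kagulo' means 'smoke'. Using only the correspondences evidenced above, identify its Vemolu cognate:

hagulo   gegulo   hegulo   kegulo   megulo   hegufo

katu ~ hetu — Ludorar k corresponds to Vemolu h word-initially before a back vowel.
katu ~ hetu, kuhasdis ~ huhesdis — Ludorar a corresponds to Vemolu e after a consonant, before a consonant other than r, m, n, p, b, f, v.
Applying these to Ludorar 'kagulo':
  kagulo → hagulo   (k→h word-initially before a back vowel)
  hagulo → hegulo   (a→e after a consonant, before a consonant other than r, m, n, p, b, f, v)
So the Vemolu cognate is 'hegulo'.

hegulo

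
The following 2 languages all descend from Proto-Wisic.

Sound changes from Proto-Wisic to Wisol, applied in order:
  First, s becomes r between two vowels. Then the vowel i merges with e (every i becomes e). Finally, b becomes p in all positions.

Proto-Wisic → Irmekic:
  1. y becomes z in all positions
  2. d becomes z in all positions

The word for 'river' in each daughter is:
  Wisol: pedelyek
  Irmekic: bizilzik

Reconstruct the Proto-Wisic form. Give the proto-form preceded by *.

*bidilyik

Position 1: Wisol has p, Irmekic has b. Irmekic preserves b here (none of its changes turn any other segment into b), so the proto-segment is *b.
Position 2: Wisol has e, Irmekic has i. Irmekic preserves i here (none of its changes turn any other segment into i), so the proto-segment is *i.
Continuing position by position gives *bidilyik; check it forward:
Wisol: *bidilyik
  bidilyik (rule 1 does not apply)
  bidilyik → bedelyek   [vowel merger]
  bedelyek → pedelyek   [unconditioned shift]
  giving Wisol pedelyek.
Irmekic: start from *bidilyik.
  rule 1 (unconditioned shift): bidilyik → bidilzik
  rule 2 (unconditioned shift): bidilzik → bizilzik
  ⇒ Irmekic bizilzik
No other proto-form is consistent with every reflex, so the reconstruction is *bidilyik.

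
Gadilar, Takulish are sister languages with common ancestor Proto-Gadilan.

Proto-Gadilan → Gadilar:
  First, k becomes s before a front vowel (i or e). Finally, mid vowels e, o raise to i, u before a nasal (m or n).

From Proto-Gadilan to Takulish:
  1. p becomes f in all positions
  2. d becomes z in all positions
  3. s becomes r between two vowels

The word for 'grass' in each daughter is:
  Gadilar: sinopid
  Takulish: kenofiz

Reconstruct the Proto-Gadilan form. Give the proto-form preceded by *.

*kenopid

Position 1: Gadilar has s, Takulish has k. Takulish preserves k here (none of its changes turn any other segment into k), so the proto-segment is *k.
Position 2: Gadilar has i, Takulish has e. Takulish preserves e here (none of its changes turn any other segment into e), so the proto-segment is *e.
This points to *kenopid. Verify forward in each daughter:
Gadilar: start from *kenopid.
  rule 1 (palatalisation): kenopid → senopid
  rule 2 (pre-nasal raising): senopid → sinopid
  ⇒ Gadilar sinopid
Takulish: *kenopid > kenofid > kenofiz  (by unconditioned shift, unconditioned shift)
Only *kenopid yields all of Gadilar sinopid, Takulish kenofiz.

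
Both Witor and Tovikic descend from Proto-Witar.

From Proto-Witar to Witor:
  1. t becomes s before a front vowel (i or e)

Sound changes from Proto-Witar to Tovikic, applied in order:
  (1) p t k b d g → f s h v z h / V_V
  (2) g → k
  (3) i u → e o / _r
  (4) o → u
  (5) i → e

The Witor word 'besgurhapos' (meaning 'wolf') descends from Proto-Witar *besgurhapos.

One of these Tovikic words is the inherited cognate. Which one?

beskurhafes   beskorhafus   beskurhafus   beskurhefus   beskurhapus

Tovikic: *besgurhapos > besgurhafos > beskurhafos > beskorhafos > beskurhafus  (by intervocalic lenition, unconditioned shift, pre-rhotic lowering, vowel merger)

beskurhafus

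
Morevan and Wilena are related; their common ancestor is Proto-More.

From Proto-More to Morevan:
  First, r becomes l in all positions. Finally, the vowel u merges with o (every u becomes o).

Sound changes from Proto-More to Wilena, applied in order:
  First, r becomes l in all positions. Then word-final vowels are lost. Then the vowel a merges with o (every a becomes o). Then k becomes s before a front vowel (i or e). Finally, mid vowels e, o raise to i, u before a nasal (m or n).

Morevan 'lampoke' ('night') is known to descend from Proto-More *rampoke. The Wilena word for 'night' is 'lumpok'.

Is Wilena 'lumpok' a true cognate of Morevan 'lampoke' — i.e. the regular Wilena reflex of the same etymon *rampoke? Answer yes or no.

Derive the expected Wilena reflex of *rampoke:
Wilena: *rampoke
  rampoke → lampoke   [unconditioned shift]
  lampoke → lampok   [apocope]
  lampok → lompok   [vowel merger]
  lompok (rule 4 does not apply)
  lompok → lumpok   [pre-nasal raising]
  giving Wilena lumpok.
Wilena 'lumpok' matches the regular reflex exactly, so the pair is cognate.

yes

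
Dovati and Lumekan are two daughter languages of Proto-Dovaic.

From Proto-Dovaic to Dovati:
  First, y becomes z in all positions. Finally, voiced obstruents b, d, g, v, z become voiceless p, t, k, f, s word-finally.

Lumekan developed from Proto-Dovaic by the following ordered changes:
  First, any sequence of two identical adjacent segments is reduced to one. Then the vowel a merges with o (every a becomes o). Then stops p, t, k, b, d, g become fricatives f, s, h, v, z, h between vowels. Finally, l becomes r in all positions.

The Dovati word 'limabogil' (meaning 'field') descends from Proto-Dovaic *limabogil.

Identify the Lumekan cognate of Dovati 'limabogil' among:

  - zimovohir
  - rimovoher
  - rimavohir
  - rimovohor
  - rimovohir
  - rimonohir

rimovohir

Lumekan: *limabogil
  limabogil (rule 1 does not apply)
  limabogil → limobogil   [vowel merger]
  limobogil → limovohil   [intervocalic lenition]
  limovohil → rimovohir   [unconditioned shift]
  giving Lumekan rimovohir.
The other candidates each miss or misapply at least one Lumekan change.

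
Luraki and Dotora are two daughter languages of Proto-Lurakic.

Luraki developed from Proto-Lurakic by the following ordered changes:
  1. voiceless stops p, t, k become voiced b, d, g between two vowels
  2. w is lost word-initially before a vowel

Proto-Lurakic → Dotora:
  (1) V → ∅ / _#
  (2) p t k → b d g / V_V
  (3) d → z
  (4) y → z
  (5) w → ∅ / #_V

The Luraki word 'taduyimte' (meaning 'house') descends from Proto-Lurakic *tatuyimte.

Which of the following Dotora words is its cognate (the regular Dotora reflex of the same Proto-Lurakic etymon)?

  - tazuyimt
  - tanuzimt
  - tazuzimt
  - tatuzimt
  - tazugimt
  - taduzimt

tazuzimt

Dotora: start from *tatuyimte.
  rule 1 (apocope): tatuyimte → tatuyimt
  rule 2 (intervocalic voicing): tatuyimt → taduyimt
  rule 3 (unconditioned shift): taduyimt → tazuyimt
  rule 4 (unconditioned shift): tazuyimt → tazuzimt
  rule 5: no change — tazuzimt
  ⇒ Dotora tazuzimt
Among the options, 'tazuzimt' alone shows every Dotora change applied in order.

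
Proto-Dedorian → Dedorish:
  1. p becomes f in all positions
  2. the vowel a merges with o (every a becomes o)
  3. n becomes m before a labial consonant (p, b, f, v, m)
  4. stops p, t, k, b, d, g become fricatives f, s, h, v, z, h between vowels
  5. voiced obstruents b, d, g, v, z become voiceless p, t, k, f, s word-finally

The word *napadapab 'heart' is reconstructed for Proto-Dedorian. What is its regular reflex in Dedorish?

nofozofop

Dedorish: *napadapab > nafadafab > nofodofob > nofozofob > nofozofop  (by unconditioned shift, vowel merger, intervocalic lenition, final devoicing)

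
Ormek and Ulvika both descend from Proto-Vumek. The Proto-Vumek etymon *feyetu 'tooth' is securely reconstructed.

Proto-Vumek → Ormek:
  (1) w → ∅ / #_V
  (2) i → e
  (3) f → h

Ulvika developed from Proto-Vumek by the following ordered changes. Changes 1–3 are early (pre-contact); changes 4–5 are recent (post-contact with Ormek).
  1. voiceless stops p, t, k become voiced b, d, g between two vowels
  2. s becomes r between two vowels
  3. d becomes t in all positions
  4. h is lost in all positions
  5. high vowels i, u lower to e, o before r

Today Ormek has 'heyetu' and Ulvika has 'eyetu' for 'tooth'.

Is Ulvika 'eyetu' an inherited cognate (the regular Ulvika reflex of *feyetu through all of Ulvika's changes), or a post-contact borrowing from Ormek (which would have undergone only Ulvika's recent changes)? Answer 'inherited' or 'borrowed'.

If inherited, *feyetu would pass through all of Ulvika's changes:
Ulvika: *feyetu
  feyetu → feyedu   [intervocalic voicing]
  feyedu (rule 2 does not apply)
  feyedu → feyetu   [unconditioned shift]
  feyetu (rule 4 does not apply)
  feyetu (rule 5 does not apply)
  giving Ulvika feyetu.
If borrowed from Ormek 'heyetu' after the early changes, it would undergo only the recent ones:
  rule 4 (h-loss): heyetu → eyetu
  rule 5 (pre-rhotic lowering): no change (eyetu)
  ⇒ as a loan: eyetu
Ulvika 'eyetu' matches the loan outcome 'eyetu', not the inherited 'feyetu' — it skipped the early Ulvika changes, so it was borrowed from Ormek.

borrowed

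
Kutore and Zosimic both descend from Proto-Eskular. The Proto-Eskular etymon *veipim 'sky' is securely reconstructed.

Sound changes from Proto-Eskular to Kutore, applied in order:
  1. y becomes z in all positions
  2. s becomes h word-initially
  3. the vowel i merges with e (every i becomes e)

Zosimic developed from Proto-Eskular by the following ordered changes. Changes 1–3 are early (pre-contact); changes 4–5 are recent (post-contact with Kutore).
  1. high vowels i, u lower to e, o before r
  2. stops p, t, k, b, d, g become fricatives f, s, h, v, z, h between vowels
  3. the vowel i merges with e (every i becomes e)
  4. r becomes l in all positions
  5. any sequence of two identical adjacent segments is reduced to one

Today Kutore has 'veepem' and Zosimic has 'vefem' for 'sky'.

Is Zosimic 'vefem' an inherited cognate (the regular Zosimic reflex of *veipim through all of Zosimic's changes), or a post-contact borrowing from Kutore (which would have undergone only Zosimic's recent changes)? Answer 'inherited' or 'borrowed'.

If inherited, *veipim would pass through all of Zosimic's changes:
Zosimic: *veipim
  veipim (rule 1 does not apply)
  veipim → veifim   [intervocalic lenition]
  veifim → veefem   [vowel merger]
  veefem (rule 4 does not apply)
  veefem → vefem   [degemination]
  giving Zosimic vefem.
If borrowed from Kutore 'veepem' after the early changes, it would undergo only the recent ones:
  rule 4 (unconditioned shift): no change (veepem)
  rule 5 (degemination): veepem → vepem
  ⇒ as a loan: vepem
Zosimic 'vefem' matches the inherited outcome exactly, so it is an inherited cognate, not a loan.

inherited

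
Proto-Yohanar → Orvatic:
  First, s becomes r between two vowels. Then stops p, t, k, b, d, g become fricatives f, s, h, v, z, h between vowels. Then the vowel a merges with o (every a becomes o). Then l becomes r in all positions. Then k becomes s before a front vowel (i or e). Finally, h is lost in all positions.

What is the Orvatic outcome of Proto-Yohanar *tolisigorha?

toririoro

Orvatic: *tolisigorha > tolirigorha > tolirihorha > tolirihorho > toririhorho > toririoro  (by rhotacism, intervocalic lenition, vowel merger, unconditioned shift, h-loss)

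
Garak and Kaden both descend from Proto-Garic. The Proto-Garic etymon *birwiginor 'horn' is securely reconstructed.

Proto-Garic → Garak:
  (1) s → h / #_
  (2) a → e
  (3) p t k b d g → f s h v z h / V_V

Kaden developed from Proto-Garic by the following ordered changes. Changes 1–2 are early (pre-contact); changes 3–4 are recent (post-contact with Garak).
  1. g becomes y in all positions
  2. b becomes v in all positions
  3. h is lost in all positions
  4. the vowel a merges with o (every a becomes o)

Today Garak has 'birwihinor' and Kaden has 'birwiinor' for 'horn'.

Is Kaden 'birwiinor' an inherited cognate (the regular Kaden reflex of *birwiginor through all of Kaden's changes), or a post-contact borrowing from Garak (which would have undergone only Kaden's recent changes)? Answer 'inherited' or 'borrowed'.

borrowed

If inherited, *birwiginor would pass through all of Kaden's changes:
Kaden: *birwiginor > birwiyinor > virwiyinor  (by unconditioned shift, unconditioned shift)
If borrowed from Garak 'birwihinor' after the early changes, it would undergo only the recent ones:
  rule 3 (h-loss): birwihinor → birwiinor
  rule 4 (vowel merger): no change (birwiinor)
  ⇒ as a loan: birwiinor
Kaden 'birwiinor' matches the loan outcome 'birwiinor', not the inherited 'virwiyinor' — it skipped the early Kaden changes, so it was borrowed from Garak.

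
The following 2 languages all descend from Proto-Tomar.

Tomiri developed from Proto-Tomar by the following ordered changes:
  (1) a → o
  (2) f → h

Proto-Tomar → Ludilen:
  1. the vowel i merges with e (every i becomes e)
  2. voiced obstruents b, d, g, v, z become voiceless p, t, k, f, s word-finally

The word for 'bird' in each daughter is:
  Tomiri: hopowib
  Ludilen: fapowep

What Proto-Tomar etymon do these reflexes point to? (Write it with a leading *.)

Position 1: Tomiri has h, Ludilen has f. Taking the neighbouring segments as reconstructed: Tomiri h could go back to *f or *h; Ludilen f can only go back to *f — the one source consistent with every daughter is *f.
Position 7: Tomiri has b, Ludilen has p. Tomiri preserves b here (none of its changes turn any other segment into b), so the proto-segment is *b.
Position 2: Tomiri has o, Ludilen has a. Ludilen preserves a here (none of its changes turn any other segment into a), so the proto-segment is *a.
Continuing position by position gives *fapowib; check it forward:
Tomiri: *fapowib > fopowib > hopowib  (by vowel merger, unconditioned shift)
Ludilen: *fapowib
  fapowib → fapoweb   [vowel merger]
  fapoweb → fapowep   [final devoicing]
  giving Ludilen fapowep.
Only *fapowib yields all of Tomiri hopowib, Ludilen fapowep.

*fapowib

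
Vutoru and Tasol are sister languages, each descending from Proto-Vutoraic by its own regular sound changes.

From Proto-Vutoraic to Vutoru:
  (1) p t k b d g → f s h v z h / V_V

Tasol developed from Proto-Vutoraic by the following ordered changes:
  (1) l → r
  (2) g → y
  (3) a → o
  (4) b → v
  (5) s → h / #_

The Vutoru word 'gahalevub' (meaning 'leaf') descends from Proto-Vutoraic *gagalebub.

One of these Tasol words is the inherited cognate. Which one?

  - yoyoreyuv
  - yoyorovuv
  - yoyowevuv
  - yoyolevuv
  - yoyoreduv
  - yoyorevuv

yoyorevuv

Tasol: *gagalebub
  gagalebub → gagarebub   [unconditioned shift]
  gagarebub → yayarebub   [unconditioned shift]
  yayarebub → yoyorebub   [vowel merger]
  yoyorebub → yoyorevuv   [unconditioned shift]
  yoyorevuv (rule 5 does not apply)
  giving Tasol yoyorevuv.
Among the options, 'yoyorevuv' alone shows every Tasol change applied in order.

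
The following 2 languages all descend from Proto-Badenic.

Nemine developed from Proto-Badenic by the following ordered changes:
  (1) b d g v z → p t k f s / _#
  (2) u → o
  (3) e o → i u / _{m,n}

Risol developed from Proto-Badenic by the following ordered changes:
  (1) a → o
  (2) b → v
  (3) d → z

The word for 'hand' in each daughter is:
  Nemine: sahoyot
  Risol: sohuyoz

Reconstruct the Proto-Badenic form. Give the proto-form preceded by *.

Position 7: Nemine has t, Risol has z. Taking the neighbouring segments as reconstructed: Nemine t could go back to *t or *d; Risol z could go back to *d or *z — the one source consistent with every daughter is *d.
Position 4: Nemine has o, Risol has u. Risol preserves u here (none of its changes turn any other segment into u), so the proto-segment is *u.
Verify the candidate proto-form against each daughter:
Nemine: *sahuyod
  sahuyod → sahuyot   [final devoicing]
  sahuyot → sahoyot   [vowel merger]
  sahoyot (rule 3 does not apply)
  giving Nemine sahoyot.
Risol: *sahuyod > sohuyod > sohuyoz  (by vowel merger, unconditioned shift)
Only *sahuyod yields all of Nemine sahoyot, Risol sohuyoz.

*sahuyod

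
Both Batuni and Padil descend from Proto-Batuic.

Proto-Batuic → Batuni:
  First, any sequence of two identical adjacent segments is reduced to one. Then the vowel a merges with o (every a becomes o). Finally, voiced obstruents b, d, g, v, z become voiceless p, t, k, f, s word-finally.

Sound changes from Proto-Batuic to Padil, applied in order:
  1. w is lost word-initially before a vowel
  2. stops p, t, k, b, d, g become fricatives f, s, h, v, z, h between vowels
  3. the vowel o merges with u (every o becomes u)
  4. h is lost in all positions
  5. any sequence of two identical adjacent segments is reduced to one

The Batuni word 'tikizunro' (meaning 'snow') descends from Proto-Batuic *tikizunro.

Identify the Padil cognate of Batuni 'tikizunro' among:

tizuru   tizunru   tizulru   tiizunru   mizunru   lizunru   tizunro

Padil: *tikizunro
  tikizunro (rule 1 does not apply)
  tikizunro → tihizunro   [intervocalic lenition]
  tihizunro → tihizunru   [vowel merger]
  tihizunru → tiizunru   [h-loss]
  tiizunru → tizunru   [degemination]
  giving Padil tizunru.
Only 'tizunru' matches the regular Padil development of *tikizunro.

tizunru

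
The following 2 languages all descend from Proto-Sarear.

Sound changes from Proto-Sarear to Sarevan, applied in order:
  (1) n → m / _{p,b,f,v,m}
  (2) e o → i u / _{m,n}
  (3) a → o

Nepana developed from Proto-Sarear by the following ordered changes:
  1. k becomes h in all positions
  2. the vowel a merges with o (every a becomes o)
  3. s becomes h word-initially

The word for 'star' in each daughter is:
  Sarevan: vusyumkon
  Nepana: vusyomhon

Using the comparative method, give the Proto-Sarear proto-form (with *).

Position 5: Sarevan has u, Nepana has o. Taking the neighbouring segments as reconstructed: Sarevan u could go back to *o or *u; Nepana o could go back to *a or *o — the one source consistent with every daughter is *o.
Position 7: Sarevan has k, Nepana has h. Sarevan preserves k here (none of its changes turn any other segment into k), so the proto-segment is *k.
The remaining positions agree across the daughters. Check the candidate against every language:
Sarevan: *vusyomkan > vusyumkan > vusyumkon  (by pre-nasal raising, vowel merger)
Nepana: *vusyomkan
  vusyomkan → vusyomhan   [unconditioned shift]
  vusyomhan → vusyomhon   [vowel merger]
  vusyomhon (rule 3 does not apply)
  giving Nepana vusyomhon.
Only *vusyomkan yields all of Sarevan vusyumkon, Nepana vusyomhon.

*vusyomkan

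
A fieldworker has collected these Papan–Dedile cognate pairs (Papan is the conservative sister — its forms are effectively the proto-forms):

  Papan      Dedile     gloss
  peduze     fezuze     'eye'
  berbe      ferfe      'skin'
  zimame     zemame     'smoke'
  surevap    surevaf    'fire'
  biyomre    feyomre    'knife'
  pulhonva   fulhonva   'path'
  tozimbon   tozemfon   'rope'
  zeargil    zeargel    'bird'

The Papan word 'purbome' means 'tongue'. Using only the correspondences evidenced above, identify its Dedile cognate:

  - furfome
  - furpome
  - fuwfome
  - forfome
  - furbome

furfome

pulhonva ~ fulhonva — Papan p corresponds to Dedile f word-initially before a back vowel.
tozimbon ~ tozemfon — Papan b corresponds to Dedile f after a consonant, before a back vowel.
Applying these to Papan 'purbome':
  purbome → furbome   (p→f word-initially before a back vowel)
  furbome → furfome   (b→f after a consonant, before a back vowel)
So the Dedile cognate is 'furfome'.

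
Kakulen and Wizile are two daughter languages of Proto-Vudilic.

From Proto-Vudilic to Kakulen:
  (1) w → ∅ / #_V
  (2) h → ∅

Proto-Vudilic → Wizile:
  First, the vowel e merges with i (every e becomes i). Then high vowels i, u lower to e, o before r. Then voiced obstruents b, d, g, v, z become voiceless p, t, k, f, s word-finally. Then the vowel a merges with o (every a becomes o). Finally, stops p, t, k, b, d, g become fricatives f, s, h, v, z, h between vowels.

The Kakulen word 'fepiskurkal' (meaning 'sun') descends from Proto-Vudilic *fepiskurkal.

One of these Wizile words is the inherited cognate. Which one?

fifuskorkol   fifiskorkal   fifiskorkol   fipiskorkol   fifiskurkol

Wizile: start from *fepiskurkal.
  rule 1 (vowel merger): fepiskurkal → fipiskurkal
  rule 2 (pre-rhotic lowering): fipiskurkal → fipiskorkal
  rule 3: no change — fipiskorkal
  rule 4 (vowel merger): fipiskorkal → fipiskorkol
  rule 5 (intervocalic lenition): fipiskorkol → fifiskorkol
  ⇒ Wizile fifiskorkol
Among the options, 'fifiskorkol' alone shows every Wizile change applied in order.

fifiskorkol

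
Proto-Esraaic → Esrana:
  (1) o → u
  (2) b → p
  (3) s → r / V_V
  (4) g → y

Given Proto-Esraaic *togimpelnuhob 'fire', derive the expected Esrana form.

tuyimpelnuhup

Esrana: *togimpelnuhob > tugimpelnuhub > tugimpelnuhup > tuyimpelnuhup  (by vowel merger, unconditioned shift, unconditioned shift)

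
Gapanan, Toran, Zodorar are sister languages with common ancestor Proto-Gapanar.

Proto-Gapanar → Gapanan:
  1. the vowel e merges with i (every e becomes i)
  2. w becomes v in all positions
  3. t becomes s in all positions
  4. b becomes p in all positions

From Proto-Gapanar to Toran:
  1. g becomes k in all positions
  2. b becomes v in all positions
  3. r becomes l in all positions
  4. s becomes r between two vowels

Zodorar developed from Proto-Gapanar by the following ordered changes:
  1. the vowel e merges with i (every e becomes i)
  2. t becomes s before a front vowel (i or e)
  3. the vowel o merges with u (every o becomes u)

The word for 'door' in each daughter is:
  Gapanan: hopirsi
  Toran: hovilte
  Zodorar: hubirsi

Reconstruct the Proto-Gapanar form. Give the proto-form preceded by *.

*hobirte

Position 7: Gapanan has i, Toran has e, Zodorar has i. Toran preserves e here (none of its changes turn any other segment into e), so the proto-segment is *e.
Position 5: Gapanan has r, Toran has l, Zodorar has r. Gapanan preserves r here (none of its changes turn any other segment into r), so the proto-segment is *r.
Position 3: Gapanan has p, Toran has v, Zodorar has b. Zodorar preserves b here (none of its changes turn any other segment into b), so the proto-segment is *b.
Verify the candidate proto-form against each daughter:
Gapanan: *hobirte
  hobirte → hobirti   [vowel merger]
  hobirti (rule 2 does not apply)
  hobirti → hobirsi   [unconditioned shift]
  hobirsi → hopirsi   [unconditioned shift]
  giving Gapanan hopirsi.
Toran: *hobirte > hovirte > hovilte  (by unconditioned shift, unconditioned shift)
Zodorar: *hobirte > hobirti > hobirsi > hubirsi  (by vowel merger, palatalisation, vowel merger)
Only *hobirte yields all of Gapanan hopirsi, Toran hovilte, Zodorar hubirsi.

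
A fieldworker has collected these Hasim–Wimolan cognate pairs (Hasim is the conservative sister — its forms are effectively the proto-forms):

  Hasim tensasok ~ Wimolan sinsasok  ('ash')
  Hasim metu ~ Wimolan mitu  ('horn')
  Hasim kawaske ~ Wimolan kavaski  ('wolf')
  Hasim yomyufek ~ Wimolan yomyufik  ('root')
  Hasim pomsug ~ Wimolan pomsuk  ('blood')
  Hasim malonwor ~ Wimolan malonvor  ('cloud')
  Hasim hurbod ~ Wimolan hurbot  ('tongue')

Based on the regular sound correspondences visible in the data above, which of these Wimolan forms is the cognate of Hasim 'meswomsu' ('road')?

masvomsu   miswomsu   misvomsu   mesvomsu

misvomsu

metu ~ mitu, yomyufek ~ yomyufik — Hasim e corresponds to Wimolan i after a consonant, before a consonant other than r, m, n, p, b, f, v.
malonwor ~ malonvor — Hasim w corresponds to Wimolan v after a consonant, before a back vowel.
Applying these to Hasim 'meswomsu':
  meswomsu → miswomsu   (e→i after a consonant, before a consonant other than r, m, n, p, b, f, v)
  miswomsu → misvomsu   (w→v after a consonant, before a back vowel)
So the Wimolan cognate is 'misvomsu'.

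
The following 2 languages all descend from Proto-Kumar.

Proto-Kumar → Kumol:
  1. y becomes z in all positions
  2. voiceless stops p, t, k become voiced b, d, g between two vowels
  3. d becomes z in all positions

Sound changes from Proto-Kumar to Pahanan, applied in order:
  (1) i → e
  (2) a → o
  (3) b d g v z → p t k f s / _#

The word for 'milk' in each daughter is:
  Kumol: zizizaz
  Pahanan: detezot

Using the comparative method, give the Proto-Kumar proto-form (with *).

Position 6: Kumol has a, Pahanan has o. Kumol preserves a here (none of its changes turn any other segment into a), so the proto-segment is *a.
Position 4: Kumol has i, Pahanan has e. Kumol preserves i here (none of its changes turn any other segment into i), so the proto-segment is *i.
Verify the candidate proto-form against each daughter:
Kumol: *ditizad > didizad > zizizaz  (by intervocalic voicing, unconditioned shift)
Pahanan: *ditizad > detezad > detezod > detezot  (by vowel merger, vowel merger, final devoicing)
*ditizad is the unique common source.

*ditizad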